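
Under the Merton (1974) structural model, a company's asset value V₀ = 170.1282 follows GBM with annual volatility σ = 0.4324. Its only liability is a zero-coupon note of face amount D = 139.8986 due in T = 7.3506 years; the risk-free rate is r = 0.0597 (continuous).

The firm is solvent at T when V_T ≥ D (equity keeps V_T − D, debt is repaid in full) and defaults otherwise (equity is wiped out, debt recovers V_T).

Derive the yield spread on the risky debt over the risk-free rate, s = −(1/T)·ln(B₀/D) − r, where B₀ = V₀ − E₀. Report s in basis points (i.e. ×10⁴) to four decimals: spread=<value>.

spread=433.9998

d₁ = [ln(V₀/D) + (r + σ²/2)T] / (σ√T)
   = [ln(170.1282/139.8986) + (0.0597 + 0.5·0.4324²)·7.3506] / (0.4324·√7.3506)
   = [0.195634 + 1.126001] / 1.172322 = 1.127365
d₂ = d₁ − σ√T = 1.127365 − 1.172322 = -0.044958
N(d₁) = 0.870206,  N(d₂) = 0.482071,  e^(−rT) = 0.644790
E₀ = V₀·N(d₁) − D·e^(−rT)·N(d₂)
   = 170.1282·0.870206 − 139.8986·0.644790·0.482071 = 104.561289
B₀ = V₀ − E₀ = 170.1282 − 104.561289 = 65.566911
spread = −(1/T)·ln(B₀/D) − r = −(1/7.3506)·ln(65.566911/139.8986) − 0.0597 = 0.04339998
in basis points: 0.04339998 × 10⁴ = 433.9998 bp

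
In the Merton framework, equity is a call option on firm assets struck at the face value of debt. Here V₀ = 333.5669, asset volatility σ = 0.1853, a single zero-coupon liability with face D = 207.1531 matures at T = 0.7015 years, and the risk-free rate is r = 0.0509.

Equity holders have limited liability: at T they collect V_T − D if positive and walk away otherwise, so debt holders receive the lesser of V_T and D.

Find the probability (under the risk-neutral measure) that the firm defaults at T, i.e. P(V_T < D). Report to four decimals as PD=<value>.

PD=0.0006

d₁ = [ln(V₀/D) + (r + σ²/2)T] / (σ√T)
   = [ln(333.5669/207.1531) + (0.0509 + 0.5·0.1853²)·0.7015] / (0.1853·√0.7015)
   = [0.476385 + 0.047750] / 0.155199 = 3.377178
d₂ = d₁ − σ√T = 3.377178 − 0.155199 = 3.221979
risk-neutral PD = N(−d₂) = N(-3.221979) = 0.000637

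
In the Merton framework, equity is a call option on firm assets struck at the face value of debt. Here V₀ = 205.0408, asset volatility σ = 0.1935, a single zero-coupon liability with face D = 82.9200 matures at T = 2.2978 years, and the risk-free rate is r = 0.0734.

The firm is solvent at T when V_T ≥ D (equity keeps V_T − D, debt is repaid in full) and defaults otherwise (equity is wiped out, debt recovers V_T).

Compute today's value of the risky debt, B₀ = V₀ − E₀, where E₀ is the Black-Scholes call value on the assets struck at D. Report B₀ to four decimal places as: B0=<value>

d₁ = [ln(V₀/D) + (r + σ²/2)T] / (σ√T)
   = [ln(205.0408/82.9200) + (0.0734 + 0.5·0.1935²)·2.2978] / (0.1935·√2.2978)
   = [0.905333 + 0.211676] / 0.293317 = 3.808197
d₂ = d₁ − σ√T = 3.808197 − 0.293317 = 3.514880
N(d₁) = 0.999930,  N(d₂) = 0.999780,  e^(−rT) = 0.844797
E₀ = V₀·N(d₁) − D·e^(−rT)·N(d₂)
   = 205.0408·0.999930 − 82.9200·0.844797·0.999780 = 134.991263
B₀ = V₀ − E₀ = 205.0408 − 134.991263 = 70.049537

B0=70.0495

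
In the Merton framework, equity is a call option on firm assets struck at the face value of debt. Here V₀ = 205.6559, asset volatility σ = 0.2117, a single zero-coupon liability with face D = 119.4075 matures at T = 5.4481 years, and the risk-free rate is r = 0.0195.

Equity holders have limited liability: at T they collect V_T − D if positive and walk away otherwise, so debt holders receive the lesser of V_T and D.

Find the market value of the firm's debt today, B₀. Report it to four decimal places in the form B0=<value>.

B0=104.2041

d₁ = [ln(V₀/D) + (r + σ²/2)T] / (σ√T)
   = [ln(205.6559/119.4075) + (0.0195 + 0.5·0.2117²)·5.4481] / (0.2117·√5.4481)
   = [0.543662 + 0.228321] / 0.494132 = 1.562301
d₂ = d₁ − σ√T = 1.562301 − 0.494132 = 1.068169
N(d₁) = 0.940891,  N(d₂) = 0.857278,  e^(−rT) = 0.899211
E₀ = V₀·N(d₁) − D·e^(−rT)·N(d₂)
   = 205.6559·0.940891 − 119.4075·0.899211·0.857278 = 101.451826
B₀ = V₀ − E₀ = 205.6559 − 101.451826 = 104.204074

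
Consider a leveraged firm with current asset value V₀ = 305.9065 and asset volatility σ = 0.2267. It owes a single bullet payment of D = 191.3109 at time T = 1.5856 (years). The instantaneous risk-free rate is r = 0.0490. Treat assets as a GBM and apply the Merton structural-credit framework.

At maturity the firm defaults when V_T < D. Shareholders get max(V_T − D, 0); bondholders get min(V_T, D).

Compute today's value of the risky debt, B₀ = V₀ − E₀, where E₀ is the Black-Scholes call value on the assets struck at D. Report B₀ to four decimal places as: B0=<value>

B0=176.3119

d₁ = [ln(V₀/D) + (r + σ²/2)T] / (σ√T)
   = [ln(305.9065/191.3109) + (0.0490 + 0.5·0.2267²)·1.5856] / (0.2267·√1.5856)
   = [0.469380 + 0.118439] / 0.285462 = 2.059182
d₂ = d₁ − σ√T = 2.059182 − 0.285462 = 1.773720
N(d₁) = 0.980262,  N(d₂) = 0.961945,  e^(−rT) = 0.925247
E₀ = V₀·N(d₁) − D·e^(−rT)·N(d₂)
   = 305.9065·0.980262 − 191.3109·0.925247·0.961945 = 129.594596
B₀ = V₀ − E₀ = 305.9065 − 129.594596 = 176.311904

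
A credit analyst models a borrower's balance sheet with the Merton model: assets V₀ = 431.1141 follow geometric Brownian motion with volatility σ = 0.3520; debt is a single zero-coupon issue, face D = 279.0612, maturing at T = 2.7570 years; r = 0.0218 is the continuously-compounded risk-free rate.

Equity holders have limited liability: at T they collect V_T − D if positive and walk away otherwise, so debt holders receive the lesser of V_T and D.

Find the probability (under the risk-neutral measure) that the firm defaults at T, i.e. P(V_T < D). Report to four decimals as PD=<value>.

PD=0.2895

d₁ = [ln(V₀/D) + (r + σ²/2)T] / (σ√T)
   = [ln(431.1141/279.0612) + (0.0218 + 0.5·0.3520²)·2.7570] / (0.3520·√2.7570)
   = [0.434942 + 0.230904] / 0.584468 = 1.139233
d₂ = d₁ − σ√T = 1.139233 − 0.584468 = 0.554765
risk-neutral PD = N(−d₂) = N(-0.554765) = 0.289528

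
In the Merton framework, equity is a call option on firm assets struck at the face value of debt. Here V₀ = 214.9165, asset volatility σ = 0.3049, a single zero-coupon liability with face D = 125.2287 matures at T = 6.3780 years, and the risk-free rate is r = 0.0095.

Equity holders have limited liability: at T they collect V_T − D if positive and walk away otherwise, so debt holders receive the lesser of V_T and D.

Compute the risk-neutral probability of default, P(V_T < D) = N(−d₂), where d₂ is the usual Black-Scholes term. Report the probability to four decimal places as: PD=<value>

PD=0.3464

d₁ = [ln(V₀/D) + (r + σ²/2)T] / (σ√T)
   = [ln(214.9165/125.2287) + (0.0095 + 0.5·0.3049²)·6.3780] / (0.3049·√6.3780)
   = [0.540108 + 0.357053] / 0.770016 = 1.165120
d₂ = d₁ − σ√T = 1.165120 − 0.770016 = 0.395104
risk-neutral PD = N(−d₂) = N(-0.395104) = 0.346383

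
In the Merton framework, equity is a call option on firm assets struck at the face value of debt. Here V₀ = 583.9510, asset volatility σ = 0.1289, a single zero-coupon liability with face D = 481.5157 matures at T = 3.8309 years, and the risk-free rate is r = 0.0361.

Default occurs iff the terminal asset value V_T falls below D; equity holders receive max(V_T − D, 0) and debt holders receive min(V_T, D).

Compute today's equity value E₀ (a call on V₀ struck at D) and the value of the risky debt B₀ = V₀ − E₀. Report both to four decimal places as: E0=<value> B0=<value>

E0=170.1294 B0=413.8216

d₁ = [ln(V₀/D) + (r + σ²/2)T] / (σ√T)
   = [ln(583.9510/481.5157) + (0.0361 + 0.5·0.1289²)·3.8309] / (0.1289·√3.8309)
   = [0.192878 + 0.170121] / 0.252292 = 1.438807
d₂ = d₁ − σ√T = 1.438807 − 0.252292 = 1.186515
N(d₁) = 0.924897,  N(d₂) = 0.882291,  e^(−rT) = 0.870841
E₀ = V₀·N(d₁) − D·e^(−rT)·N(d₂)
   = 583.9510·0.924897 − 481.5157·0.870841·0.882291 = 170.129366
B₀ = V₀ − E₀ = 583.9510 − 170.129366 = 413.821634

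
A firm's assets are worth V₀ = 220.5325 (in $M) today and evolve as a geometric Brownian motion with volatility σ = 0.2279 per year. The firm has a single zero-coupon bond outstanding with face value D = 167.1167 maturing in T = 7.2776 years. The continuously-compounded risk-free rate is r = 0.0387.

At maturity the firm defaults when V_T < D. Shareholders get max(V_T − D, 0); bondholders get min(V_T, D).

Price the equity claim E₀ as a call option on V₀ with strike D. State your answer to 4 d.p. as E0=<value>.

E0=104.2701

d₁ = [ln(V₀/D) + (r + σ²/2)T] / (σ√T)
   = [ln(220.5325/167.1167) + (0.0387 + 0.5·0.2279²)·7.2776] / (0.2279·√7.2776)
   = [0.277353 + 0.470637] / 0.614806 = 1.216626
d₂ = d₁ − σ√T = 1.216626 − 0.614806 = 0.601819
N(d₁) = 0.888127,  N(d₂) = 0.726353,  e^(−rT) = 0.754543
E₀ = V₀·N(d₁) − D·e^(−rT)·N(d₂)
   = 220.5325·0.888127 − 167.1167·0.754543·0.726353 = 104.270091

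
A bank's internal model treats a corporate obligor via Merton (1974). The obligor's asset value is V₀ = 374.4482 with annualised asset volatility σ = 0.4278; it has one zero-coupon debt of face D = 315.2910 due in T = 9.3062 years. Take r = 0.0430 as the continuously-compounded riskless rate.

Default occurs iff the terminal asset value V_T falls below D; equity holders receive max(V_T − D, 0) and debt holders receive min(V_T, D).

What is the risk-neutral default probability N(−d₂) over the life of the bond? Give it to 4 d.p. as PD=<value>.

d₁ = [ln(V₀/D) + (r + σ²/2)T] / (σ√T)
   = [ln(374.4482/315.2910) + (0.0430 + 0.5·0.4278²)·9.3062] / (0.4278·√9.3062)
   = [0.171957 + 1.251744] / 1.305049 = 1.090917
d₂ = d₁ − σ√T = 1.090917 − 1.305049 = -0.214132
risk-neutral PD = N(−d₂) = N(0.214132) = 0.584778

PD=0.5848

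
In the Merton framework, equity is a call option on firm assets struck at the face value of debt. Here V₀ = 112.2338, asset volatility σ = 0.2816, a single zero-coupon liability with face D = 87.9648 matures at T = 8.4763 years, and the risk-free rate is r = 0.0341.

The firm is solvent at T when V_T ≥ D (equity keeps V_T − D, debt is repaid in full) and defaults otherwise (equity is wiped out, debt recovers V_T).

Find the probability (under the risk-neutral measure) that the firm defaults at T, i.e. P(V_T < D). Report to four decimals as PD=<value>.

d₁ = [ln(V₀/D) + (r + σ²/2)T] / (σ√T)
   = [ln(112.2338/87.9648) + (0.0341 + 0.5·0.2816²)·8.4763] / (0.2816·√8.4763)
   = [0.243647 + 0.625121] / 0.819853 = 1.059664
d₂ = d₁ − σ√T = 1.059664 − 0.819853 = 0.239812
risk-neutral PD = N(−d₂) = N(-0.239812) = 0.405238

PD=0.4052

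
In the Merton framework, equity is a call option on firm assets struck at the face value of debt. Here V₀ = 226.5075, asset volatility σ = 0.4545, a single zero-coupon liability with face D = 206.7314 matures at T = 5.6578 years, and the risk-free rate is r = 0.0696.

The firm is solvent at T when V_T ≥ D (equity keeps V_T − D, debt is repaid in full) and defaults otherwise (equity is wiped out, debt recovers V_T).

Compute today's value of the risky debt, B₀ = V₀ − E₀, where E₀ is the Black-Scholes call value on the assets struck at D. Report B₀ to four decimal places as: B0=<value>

B0=101.1480

d₁ = [ln(V₀/D) + (r + σ²/2)T] / (σ√T)
   = [ln(226.5075/206.7314) + (0.0696 + 0.5·0.4545²)·5.6578] / (0.4545·√5.6578)
   = [0.091358 + 0.978149] / 1.081080 = 0.989295
d₂ = d₁ − σ√T = 0.989295 − 1.081080 = -0.091784
N(d₁) = 0.838741,  N(d₂) = 0.463435,  e^(−rT) = 0.674500
E₀ = V₀·N(d₁) − D·e^(−rT)·N(d₂)
   = 226.5075·0.838741 − 206.7314·0.674500·0.463435 = 125.359516
B₀ = V₀ − E₀ = 226.5075 − 125.359516 = 101.147984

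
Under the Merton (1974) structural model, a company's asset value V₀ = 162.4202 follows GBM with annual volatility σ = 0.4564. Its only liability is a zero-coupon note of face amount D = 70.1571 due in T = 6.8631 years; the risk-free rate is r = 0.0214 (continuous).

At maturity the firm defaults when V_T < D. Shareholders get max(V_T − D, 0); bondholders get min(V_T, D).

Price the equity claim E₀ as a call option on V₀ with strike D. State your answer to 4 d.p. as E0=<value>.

d₁ = [ln(V₀/D) + (r + σ²/2)T] / (σ√T)
   = [ln(162.4202/70.1571) + (0.0214 + 0.5·0.4564²)·6.8631] / (0.4564·√6.8631)
   = [0.839450 + 0.861665] / 1.195655 = 1.422748
d₂ = d₁ − σ√T = 1.422748 − 1.195655 = 0.227093
N(d₁) = 0.922595,  N(d₂) = 0.589824,  e^(−rT) = 0.863406
E₀ = V₀·N(d₁) − D·e^(−rT)·N(d₂)
   = 162.4202·0.922595 − 70.1571·0.863406·0.589824 = 114.120073

E0=114.1201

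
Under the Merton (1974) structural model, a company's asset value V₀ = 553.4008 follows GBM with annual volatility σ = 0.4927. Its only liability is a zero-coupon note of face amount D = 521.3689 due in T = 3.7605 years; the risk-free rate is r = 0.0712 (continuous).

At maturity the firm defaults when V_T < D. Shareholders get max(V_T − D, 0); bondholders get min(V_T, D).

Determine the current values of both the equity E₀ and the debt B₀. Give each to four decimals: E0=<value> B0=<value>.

d₁ = [ln(V₀/D) + (r + σ²/2)T] / (σ√T)
   = [ln(553.4008/521.3689) + (0.0712 + 0.5·0.4927²)·3.7605] / (0.4927·√3.7605)
   = [0.059625 + 0.724184] / 0.955444 = 0.820361
d₂ = d₁ − σ√T = 0.820361 − 0.955444 = -0.135083
N(d₁) = 0.793995,  N(d₂) = 0.446273,  e^(−rT) = 0.765101
E₀ = V₀·N(d₁) − D·e^(−rT)·N(d₂)
   = 553.4008·0.793995 − 521.3689·0.765101·0.446273 = 261.379156
B₀ = V₀ − E₀ = 553.4008 − 261.379156 = 292.021644

E0=261.3792 B0=292.0216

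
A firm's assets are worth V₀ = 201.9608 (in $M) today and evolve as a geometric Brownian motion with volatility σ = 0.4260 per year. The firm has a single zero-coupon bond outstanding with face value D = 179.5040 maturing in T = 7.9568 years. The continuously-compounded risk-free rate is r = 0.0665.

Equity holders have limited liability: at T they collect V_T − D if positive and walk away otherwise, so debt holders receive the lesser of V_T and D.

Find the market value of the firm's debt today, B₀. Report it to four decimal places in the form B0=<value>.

B0=75.9532

d₁ = [ln(V₀/D) + (r + σ²/2)T] / (σ√T)
   = [ln(201.9608/179.5040) + (0.0665 + 0.5·0.4260²)·7.9568] / (0.4260·√7.9568)
   = [0.117876 + 1.251111] / 1.201652 = 1.139254
d₂ = d₁ − σ√T = 1.139254 − 1.201652 = -0.062398
N(d₁) = 0.872701,  N(d₂) = 0.475123,  e^(−rT) = 0.589119
E₀ = V₀·N(d₁) − D·e^(−rT)·N(d₂)
   = 201.9608·0.872701 − 179.5040·0.589119·0.475123 = 126.007609
B₀ = V₀ − E₀ = 201.9608 − 126.007609 = 75.953191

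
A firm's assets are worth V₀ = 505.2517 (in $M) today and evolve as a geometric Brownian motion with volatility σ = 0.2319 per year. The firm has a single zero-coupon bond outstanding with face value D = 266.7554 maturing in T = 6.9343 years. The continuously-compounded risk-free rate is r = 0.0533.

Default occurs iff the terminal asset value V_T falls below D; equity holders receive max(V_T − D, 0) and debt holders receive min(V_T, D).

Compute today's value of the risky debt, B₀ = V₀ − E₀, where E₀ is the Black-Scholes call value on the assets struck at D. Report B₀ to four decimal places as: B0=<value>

d₁ = [ln(V₀/D) + (r + σ²/2)T] / (σ√T)
   = [ln(505.2517/266.7554) + (0.0533 + 0.5·0.2319²)·6.9343] / (0.2319·√6.9343)
   = [0.638725 + 0.556053] / 0.610664 = 1.956524
d₂ = d₁ − σ√T = 1.956524 − 0.610664 = 1.345860
N(d₁) = 0.974798,  N(d₂) = 0.910826,  e^(−rT) = 0.691012
E₀ = V₀·N(d₁) − D·e^(−rT)·N(d₂)
   = 505.2517·0.974798 − 266.7554·0.691012·0.910826 = 324.624826
B₀ = V₀ − E₀ = 505.2517 − 324.624826 = 180.626874

B0=180.6269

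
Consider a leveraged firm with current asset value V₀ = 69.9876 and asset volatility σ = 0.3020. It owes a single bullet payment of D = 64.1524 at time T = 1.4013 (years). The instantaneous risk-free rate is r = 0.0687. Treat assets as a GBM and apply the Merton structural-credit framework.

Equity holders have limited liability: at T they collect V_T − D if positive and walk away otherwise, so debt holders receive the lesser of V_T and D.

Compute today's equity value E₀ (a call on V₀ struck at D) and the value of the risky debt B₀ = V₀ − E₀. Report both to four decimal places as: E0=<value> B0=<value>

E0=16.1130 B0=53.8746

d₁ = [ln(V₀/D) + (r + σ²/2)T] / (σ√T)
   = [ln(69.9876/64.1524) + (0.0687 + 0.5·0.3020²)·1.4013] / (0.3020·√1.4013)
   = [0.087057 + 0.160171] / 0.357497 = 0.691552
d₂ = d₁ − σ√T = 0.691552 − 0.357497 = 0.334055
N(d₁) = 0.755391,  N(d₂) = 0.630831,  e^(−rT) = 0.908219
E₀ = V₀·N(d₁) − D·e^(−rT)·N(d₂)
   = 69.9876·0.755391 − 64.1524·0.908219·0.630831 = 16.112958
B₀ = V₀ − E₀ = 69.9876 − 16.112958 = 53.874642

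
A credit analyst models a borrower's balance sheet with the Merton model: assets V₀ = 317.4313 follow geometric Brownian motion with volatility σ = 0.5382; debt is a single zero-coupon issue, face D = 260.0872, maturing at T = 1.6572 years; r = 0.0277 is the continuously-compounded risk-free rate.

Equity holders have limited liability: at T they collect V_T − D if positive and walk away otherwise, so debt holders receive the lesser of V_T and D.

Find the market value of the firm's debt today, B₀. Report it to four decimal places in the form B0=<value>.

B0=201.7257

d₁ = [ln(V₀/D) + (r + σ²/2)T] / (σ√T)
   = [ln(317.4313/260.0872) + (0.0277 + 0.5·0.5382²)·1.6572] / (0.5382·√1.6572)
   = [0.199244 + 0.285916] / 0.692837 = 0.700252
d₂ = d₁ − σ√T = 0.700252 − 0.692837 = 0.007415
N(d₁) = 0.758115,  N(d₂) = 0.502958,  e^(−rT) = 0.955133
E₀ = V₀·N(d₁) − D·e^(−rT)·N(d₂)
   = 317.4313·0.758115 − 260.0872·0.955133·0.502958 = 115.705636
B₀ = V₀ − E₀ = 317.4313 − 115.705636 = 201.725664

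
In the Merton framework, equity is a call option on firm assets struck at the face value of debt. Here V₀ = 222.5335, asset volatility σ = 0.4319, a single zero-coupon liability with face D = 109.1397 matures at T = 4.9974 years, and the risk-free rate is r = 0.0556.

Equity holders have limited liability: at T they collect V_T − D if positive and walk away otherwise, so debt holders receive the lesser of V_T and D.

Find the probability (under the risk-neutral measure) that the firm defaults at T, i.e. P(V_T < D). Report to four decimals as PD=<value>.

PD=0.2936

d₁ = [ln(V₀/D) + (r + σ²/2)T] / (σ√T)
   = [ln(222.5335/109.1397) + (0.0556 + 0.5·0.4319²)·4.9974] / (0.4319·√4.9974)
   = [0.712449 + 0.743957] / 0.965507 = 1.508437
d₂ = d₁ − σ√T = 1.508437 − 0.965507 = 0.542930
risk-neutral PD = N(−d₂) = N(-0.542930) = 0.293589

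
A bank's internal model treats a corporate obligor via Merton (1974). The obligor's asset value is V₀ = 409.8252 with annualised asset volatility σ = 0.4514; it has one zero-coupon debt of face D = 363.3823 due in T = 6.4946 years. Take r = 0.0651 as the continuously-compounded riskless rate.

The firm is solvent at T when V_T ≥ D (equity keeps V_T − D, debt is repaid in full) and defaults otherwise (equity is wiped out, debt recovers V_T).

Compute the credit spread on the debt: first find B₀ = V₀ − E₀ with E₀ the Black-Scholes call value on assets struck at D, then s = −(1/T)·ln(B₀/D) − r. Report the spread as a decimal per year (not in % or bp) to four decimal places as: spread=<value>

spread=0.0521

d₁ = [ln(V₀/D) + (r + σ²/2)T] / (σ√T)
   = [ln(409.8252/363.3823) + (0.0651 + 0.5·0.4514²)·6.4946] / (0.4514·√6.4946)
   = [0.120275 + 1.084475] / 1.150371 = 1.047271
d₂ = d₁ − σ√T = 1.047271 − 1.150371 = -0.103099
N(d₁) = 0.852513,  N(d₂) = 0.458942,  e^(−rT) = 0.655211
E₀ = V₀·N(d₁) − D·e^(−rT)·N(d₂)
   = 409.8252·0.852513 − 363.3823·0.655211·0.458942 = 240.110791
B₀ = V₀ − E₀ = 409.8252 − 240.110791 = 169.714409
spread = −(1/T)·ln(B₀/D) − r = −(1/6.4946)·ln(169.714409/363.3823) − 0.0651 = 0.05212637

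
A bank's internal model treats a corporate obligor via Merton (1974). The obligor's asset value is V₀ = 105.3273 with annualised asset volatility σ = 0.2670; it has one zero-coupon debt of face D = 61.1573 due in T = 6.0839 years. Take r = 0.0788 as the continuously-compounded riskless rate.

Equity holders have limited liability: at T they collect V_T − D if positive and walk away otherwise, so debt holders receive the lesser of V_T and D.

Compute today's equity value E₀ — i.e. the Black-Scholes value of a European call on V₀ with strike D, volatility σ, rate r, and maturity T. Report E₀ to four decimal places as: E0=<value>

E0=68.4980

d₁ = [ln(V₀/D) + (r + σ²/2)T] / (σ√T)
   = [ln(105.3273/61.1573) + (0.0788 + 0.5·0.2670²)·6.0839] / (0.2670·√6.0839)
   = [0.543623 + 0.696269] / 0.658571 = 1.882702
d₂ = d₁ − σ√T = 1.882702 − 0.658571 = 1.224132
N(d₁) = 0.970130,  N(d₂) = 0.889549,  e^(−rT) = 0.619148
E₀ = V₀·N(d₁) − D·e^(−rT)·N(d₂)
   = 105.3273·0.970130 − 61.1573·0.619148·0.889549 = 68.498012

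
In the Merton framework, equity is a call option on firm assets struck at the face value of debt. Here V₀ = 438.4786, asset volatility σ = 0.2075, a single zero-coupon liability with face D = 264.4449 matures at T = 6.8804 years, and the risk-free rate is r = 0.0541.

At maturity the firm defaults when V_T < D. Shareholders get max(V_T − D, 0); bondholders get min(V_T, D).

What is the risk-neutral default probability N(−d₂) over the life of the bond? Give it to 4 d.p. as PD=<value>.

d₁ = [ln(V₀/D) + (r + σ²/2)T] / (σ√T)
   = [ln(438.4786/264.4449) + (0.0541 + 0.5·0.2075²)·6.8804] / (0.2075·√6.8804)
   = [0.505678 + 0.520352] / 0.544283 = 1.885103
d₂ = d₁ − σ√T = 1.885103 − 0.544283 = 1.340820
risk-neutral PD = N(−d₂) = N(-1.340820) = 0.089990

PD=0.0900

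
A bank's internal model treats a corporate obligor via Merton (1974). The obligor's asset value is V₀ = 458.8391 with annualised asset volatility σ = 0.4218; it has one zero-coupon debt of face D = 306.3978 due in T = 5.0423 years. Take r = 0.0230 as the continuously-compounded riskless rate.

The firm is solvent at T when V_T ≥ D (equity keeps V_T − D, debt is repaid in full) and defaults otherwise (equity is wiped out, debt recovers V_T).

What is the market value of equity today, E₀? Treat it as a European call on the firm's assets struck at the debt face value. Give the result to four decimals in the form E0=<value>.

d₁ = [ln(V₀/D) + (r + σ²/2)T] / (σ√T)
   = [ln(458.8391/306.3978) + (0.0230 + 0.5·0.4218²)·5.0423] / (0.4218·√5.0423)
   = [0.403815 + 0.564524] / 0.947155 = 1.022367
d₂ = d₁ − σ√T = 1.022367 − 0.947155 = 0.075212
N(d₁) = 0.846696,  N(d₂) = 0.529977,  e^(−rT) = 0.890499
E₀ = V₀·N(d₁) − D·e^(−rT)·N(d₂)
   = 458.8391·0.846696 − 306.3978·0.890499·0.529977 = 243.894721

E0=243.8947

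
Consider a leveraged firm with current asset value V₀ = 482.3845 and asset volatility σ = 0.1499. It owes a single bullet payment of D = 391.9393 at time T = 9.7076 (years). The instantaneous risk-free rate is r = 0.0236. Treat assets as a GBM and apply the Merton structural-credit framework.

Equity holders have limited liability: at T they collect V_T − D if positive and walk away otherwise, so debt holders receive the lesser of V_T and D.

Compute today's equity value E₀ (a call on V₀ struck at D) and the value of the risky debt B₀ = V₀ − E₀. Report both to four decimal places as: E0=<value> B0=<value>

d₁ = [ln(V₀/D) + (r + σ²/2)T] / (σ√T)
   = [ln(482.3845/391.9393) + (0.0236 + 0.5·0.1499²)·9.7076] / (0.1499·√9.7076)
   = [0.207635 + 0.338164] / 0.467044 = 1.168625
d₂ = d₁ − σ√T = 1.168625 − 0.467044 = 0.701581
N(d₁) = 0.878723,  N(d₂) = 0.758530,  e^(−rT) = 0.795250
E₀ = V₀·N(d₁) − D·e^(−rT)·N(d₂)
   = 482.3845·0.878723 − 391.9393·0.795250·0.758530 = 187.456364
B₀ = V₀ − E₀ = 482.3845 − 187.456364 = 294.928136

E0=187.4564 B0=294.9281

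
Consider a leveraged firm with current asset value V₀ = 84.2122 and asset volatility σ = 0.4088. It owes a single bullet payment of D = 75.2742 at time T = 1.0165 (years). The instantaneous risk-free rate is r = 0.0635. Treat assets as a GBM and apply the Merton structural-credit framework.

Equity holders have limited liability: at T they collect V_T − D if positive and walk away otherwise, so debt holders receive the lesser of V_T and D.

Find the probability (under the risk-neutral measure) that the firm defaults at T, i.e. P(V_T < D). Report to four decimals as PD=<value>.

d₁ = [ln(V₀/D) + (r + σ²/2)T] / (σ√T)
   = [ln(84.2122/75.2742) + (0.0635 + 0.5·0.4088²)·1.0165] / (0.4088·√1.0165)
   = [0.112202 + 0.149485] / 0.412159 = 0.634919
d₂ = d₁ − σ√T = 0.634919 − 0.412159 = 0.222760
risk-neutral PD = N(−d₂) = N(-0.222760) = 0.411861

PD=0.4119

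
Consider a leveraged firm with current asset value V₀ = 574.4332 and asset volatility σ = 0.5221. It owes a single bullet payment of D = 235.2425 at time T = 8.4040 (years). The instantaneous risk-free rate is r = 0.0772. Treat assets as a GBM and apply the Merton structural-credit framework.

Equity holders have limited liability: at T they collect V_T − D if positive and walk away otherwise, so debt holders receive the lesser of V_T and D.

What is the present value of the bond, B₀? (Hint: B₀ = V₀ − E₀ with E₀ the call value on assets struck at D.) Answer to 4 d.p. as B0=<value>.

d₁ = [ln(V₀/D) + (r + σ²/2)T] / (σ√T)
   = [ln(574.4332/235.2425) + (0.0772 + 0.5·0.5221²)·8.4040] / (0.5221·√8.4040)
   = [0.892767 + 1.794205] / 1.513550 = 1.775278
d₂ = d₁ − σ√T = 1.775278 − 1.513550 = 0.261729
N(d₁) = 0.962074,  N(d₂) = 0.603235,  e^(−rT) = 0.522678
E₀ = V₀·N(d₁) − D·e^(−rT)·N(d₂)
   = 574.4332·0.962074 − 235.2425·0.522678·0.603235 = 478.475833
B₀ = V₀ − E₀ = 574.4332 − 478.475833 = 95.957367

B0=95.9574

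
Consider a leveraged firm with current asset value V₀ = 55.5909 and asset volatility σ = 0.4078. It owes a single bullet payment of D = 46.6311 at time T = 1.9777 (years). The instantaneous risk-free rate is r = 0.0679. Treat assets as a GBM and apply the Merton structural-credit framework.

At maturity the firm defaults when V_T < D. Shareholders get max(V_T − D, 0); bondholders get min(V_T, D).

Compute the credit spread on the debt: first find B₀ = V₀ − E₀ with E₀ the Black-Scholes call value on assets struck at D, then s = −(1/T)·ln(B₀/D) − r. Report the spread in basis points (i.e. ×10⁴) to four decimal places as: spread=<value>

spread=655.7316

d₁ = [ln(V₀/D) + (r + σ²/2)T] / (σ√T)
   = [ln(55.5909/46.6311) + (0.0679 + 0.5·0.4078²)·1.9777] / (0.4078·√1.9777)
   = [0.175752 + 0.298732] / 0.573492 = 0.827360
d₂ = d₁ − σ√T = 0.827360 − 0.573492 = 0.253868
N(d₁) = 0.795983,  N(d₂) = 0.600201,  e^(−rT) = 0.874340
E₀ = V₀·N(d₁) − D·e^(−rT)·N(d₂)
   = 55.5909·0.795983 − 46.6311·0.874340·0.600201 = 19.778370
B₀ = V₀ − E₀ = 55.5909 − 19.778370 = 35.812530
spread = −(1/T)·ln(B₀/D) − r = −(1/1.9777)·ln(35.812530/46.6311) − 0.0679 = 0.06557316
in basis points: 0.06557316 × 10⁴ = 655.7316 bp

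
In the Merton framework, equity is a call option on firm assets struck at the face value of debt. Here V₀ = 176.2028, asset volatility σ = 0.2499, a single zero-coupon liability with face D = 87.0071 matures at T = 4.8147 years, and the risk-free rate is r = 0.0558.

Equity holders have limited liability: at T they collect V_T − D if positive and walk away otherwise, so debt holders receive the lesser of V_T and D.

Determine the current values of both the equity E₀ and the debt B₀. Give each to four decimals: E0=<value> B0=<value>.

d₁ = [ln(V₀/D) + (r + σ²/2)T] / (σ√T)
   = [ln(176.2028/87.0071) + (0.0558 + 0.5·0.2499²)·4.8147] / (0.2499·√4.8147)
   = [0.705646 + 0.418999] / 0.548341 = 2.050995
d₂ = d₁ − σ√T = 2.050995 − 0.548341 = 1.502654
N(d₁) = 0.979866,  N(d₂) = 0.933536,  e^(−rT) = 0.764403
E₀ = V₀·N(d₁) − D·e^(−rT)·N(d₂)
   = 176.2028·0.979866 − 87.0071·0.764403·0.933536 = 110.567133
B₀ = V₀ − E₀ = 176.2028 − 110.567133 = 65.635667

E0=110.5671 B0=65.6357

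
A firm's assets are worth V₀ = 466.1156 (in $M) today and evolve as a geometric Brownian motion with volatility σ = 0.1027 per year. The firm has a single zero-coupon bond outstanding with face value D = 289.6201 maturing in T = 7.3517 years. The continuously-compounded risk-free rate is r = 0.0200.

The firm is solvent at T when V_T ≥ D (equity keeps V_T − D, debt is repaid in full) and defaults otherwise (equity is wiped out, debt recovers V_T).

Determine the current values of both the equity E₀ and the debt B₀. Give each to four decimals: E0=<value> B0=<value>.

d₁ = [ln(V₀/D) + (r + σ²/2)T] / (σ√T)
   = [ln(466.1156/289.6201) + (0.0200 + 0.5·0.1027²)·7.3517] / (0.1027·√7.3517)
   = [0.475864 + 0.185804] / 0.278461 = 2.376160
d₂ = d₁ − σ√T = 2.376160 − 0.278461 = 2.097699
N(d₁) = 0.991253,  N(d₂) = 0.982034,  e^(−rT) = 0.863265
E₀ = V₀·N(d₁) − D·e^(−rT)·N(d₂)
   = 466.1156·0.991253 − 289.6201·0.863265·0.982034 = 216.511534
B₀ = V₀ − E₀ = 466.1156 − 216.511534 = 249.604066

E0=216.5115 B0=249.6041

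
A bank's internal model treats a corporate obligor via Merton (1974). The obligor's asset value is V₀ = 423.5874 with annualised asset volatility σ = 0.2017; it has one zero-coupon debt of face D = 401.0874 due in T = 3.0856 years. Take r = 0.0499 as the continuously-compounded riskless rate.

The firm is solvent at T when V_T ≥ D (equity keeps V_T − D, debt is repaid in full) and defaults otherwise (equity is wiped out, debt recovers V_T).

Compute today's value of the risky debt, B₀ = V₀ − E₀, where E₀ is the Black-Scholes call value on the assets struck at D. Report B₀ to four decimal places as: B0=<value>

B0=320.8128

d₁ = [ln(V₀/D) + (r + σ²/2)T] / (σ√T)
   = [ln(423.5874/401.0874) + (0.0499 + 0.5·0.2017²)·3.0856] / (0.2017·√3.0856)
   = [0.054581 + 0.216737] / 0.354304 = 0.765777
d₂ = d₁ − σ√T = 0.765777 − 0.354304 = 0.411473
N(d₁) = 0.778095,  N(d₂) = 0.659637,  e^(−rT) = 0.857297
E₀ = V₀·N(d₁) − D·e^(−rT)·N(d₂)
   = 423.5874·0.778095 − 401.0874·0.857297·0.659637 = 102.774641
B₀ = V₀ − E₀ = 423.5874 − 102.774641 = 320.812759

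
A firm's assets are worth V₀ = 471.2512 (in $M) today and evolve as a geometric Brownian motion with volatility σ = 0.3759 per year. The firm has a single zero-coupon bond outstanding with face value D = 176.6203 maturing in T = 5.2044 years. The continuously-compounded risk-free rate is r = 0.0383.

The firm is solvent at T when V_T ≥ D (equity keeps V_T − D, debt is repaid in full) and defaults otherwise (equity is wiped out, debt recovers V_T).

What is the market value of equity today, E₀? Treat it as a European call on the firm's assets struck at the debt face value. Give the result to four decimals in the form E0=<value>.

d₁ = [ln(V₀/D) + (r + σ²/2)T] / (σ√T)
   = [ln(471.2512/176.6203) + (0.0383 + 0.5·0.3759²)·5.2044] / (0.3759·√5.2044)
   = [0.981389 + 0.567021] / 0.857546 = 1.805629
d₂ = d₁ − σ√T = 1.805629 − 0.857546 = 0.948082
N(d₁) = 0.964512,  N(d₂) = 0.828456,  e^(−rT) = 0.819281
E₀ = V₀·N(d₁) − D·e^(−rT)·N(d₂)
   = 471.2512·0.964512 − 176.6203·0.819281·0.828456 = 334.648413

E0=334.6484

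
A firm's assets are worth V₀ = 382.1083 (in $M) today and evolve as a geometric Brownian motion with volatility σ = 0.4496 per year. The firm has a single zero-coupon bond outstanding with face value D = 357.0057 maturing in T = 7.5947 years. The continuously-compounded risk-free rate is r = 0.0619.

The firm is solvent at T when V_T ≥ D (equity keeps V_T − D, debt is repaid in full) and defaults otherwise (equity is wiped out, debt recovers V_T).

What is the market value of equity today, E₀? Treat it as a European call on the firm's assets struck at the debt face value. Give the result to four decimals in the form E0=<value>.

d₁ = [ln(V₀/D) + (r + σ²/2)T] / (σ√T)
   = [ln(382.1083/357.0057) + (0.0619 + 0.5·0.4496²)·7.5947] / (0.4496·√7.5947)
   = [0.067952 + 1.237709] / 1.239029 = 1.053777
d₂ = d₁ − σ√T = 1.053777 − 1.239029 = -0.185252
N(d₁) = 0.854008,  N(d₂) = 0.426516,  e^(−rT) = 0.624932
E₀ = V₀·N(d₁) − D·e^(−rT)·N(d₂)
   = 382.1083·0.854008 − 357.0057·0.624932·0.426516 = 231.165858

E0=231.1659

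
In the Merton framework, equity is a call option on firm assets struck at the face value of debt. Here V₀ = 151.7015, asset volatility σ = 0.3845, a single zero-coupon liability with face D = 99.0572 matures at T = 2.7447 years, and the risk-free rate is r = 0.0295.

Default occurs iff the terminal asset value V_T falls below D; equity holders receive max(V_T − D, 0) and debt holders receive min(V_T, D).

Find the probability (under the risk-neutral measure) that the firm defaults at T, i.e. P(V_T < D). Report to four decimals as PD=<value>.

PD=0.3164

d₁ = [ln(V₀/D) + (r + σ²/2)T] / (σ√T)
   = [ln(151.7015/99.0572) + (0.0295 + 0.5·0.3845²)·2.7447] / (0.3845·√2.7447)
   = [0.426217 + 0.283857] / 0.637006 = 1.114706
d₂ = d₁ − σ√T = 1.114706 − 0.637006 = 0.477699
risk-neutral PD = N(−d₂) = N(-0.477699) = 0.316432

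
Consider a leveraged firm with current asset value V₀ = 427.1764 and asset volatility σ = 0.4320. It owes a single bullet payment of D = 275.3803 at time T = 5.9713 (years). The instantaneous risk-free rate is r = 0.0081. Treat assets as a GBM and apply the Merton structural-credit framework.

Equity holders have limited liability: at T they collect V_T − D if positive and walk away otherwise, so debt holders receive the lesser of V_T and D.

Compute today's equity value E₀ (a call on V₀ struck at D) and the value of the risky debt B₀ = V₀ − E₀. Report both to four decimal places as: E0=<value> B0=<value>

E0=234.0414 B0=193.1350

d₁ = [ln(V₀/D) + (r + σ²/2)T] / (σ√T)
   = [ln(427.1764/275.3803) + (0.0081 + 0.5·0.4320²)·5.9713] / (0.4320·√5.9713)
   = [0.439044 + 0.605561] / 1.055646 = 0.989542
d₂ = d₁ − σ√T = 0.989542 − 1.055646 = -0.066104
N(d₁) = 0.838801,  N(d₂) = 0.473648,  e^(−rT) = 0.952784
E₀ = V₀·N(d₁) − D·e^(−rT)·N(d₂)
   = 427.1764·0.838801 − 275.3803·0.952784·0.473648 = 234.041354
B₀ = V₀ − E₀ = 427.1764 − 234.041354 = 193.135046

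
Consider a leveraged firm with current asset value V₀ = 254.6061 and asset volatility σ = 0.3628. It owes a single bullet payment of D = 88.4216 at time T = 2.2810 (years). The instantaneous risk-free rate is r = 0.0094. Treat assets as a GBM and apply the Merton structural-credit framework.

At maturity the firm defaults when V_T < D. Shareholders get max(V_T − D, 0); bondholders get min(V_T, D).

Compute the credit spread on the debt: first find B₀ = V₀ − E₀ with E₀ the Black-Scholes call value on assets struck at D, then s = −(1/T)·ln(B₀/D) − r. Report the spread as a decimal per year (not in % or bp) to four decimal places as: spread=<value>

d₁ = [ln(V₀/D) + (r + σ²/2)T] / (σ√T)
   = [ln(254.6061/88.4216) + (0.0094 + 0.5·0.3628²)·2.2810] / (0.3628·√2.2810)
   = [1.057601 + 0.171558] / 0.547936 = 2.243254
d₂ = d₁ − σ√T = 2.243254 − 0.547936 = 1.695318
N(d₁) = 0.987560,  N(d₂) = 0.954992,  e^(−rT) = 0.978787
E₀ = V₀·N(d₁) − D·e^(−rT)·N(d₂)
   = 254.6061·0.987560 − 88.4216·0.978787·0.954992 = 168.788067
B₀ = V₀ − E₀ = 254.6061 − 168.788067 = 85.818033
spread = −(1/T)·ln(B₀/D) − r = −(1/2.2810)·ln(85.818033/88.4216) − 0.0094 = 0.00370264

spread=0.0037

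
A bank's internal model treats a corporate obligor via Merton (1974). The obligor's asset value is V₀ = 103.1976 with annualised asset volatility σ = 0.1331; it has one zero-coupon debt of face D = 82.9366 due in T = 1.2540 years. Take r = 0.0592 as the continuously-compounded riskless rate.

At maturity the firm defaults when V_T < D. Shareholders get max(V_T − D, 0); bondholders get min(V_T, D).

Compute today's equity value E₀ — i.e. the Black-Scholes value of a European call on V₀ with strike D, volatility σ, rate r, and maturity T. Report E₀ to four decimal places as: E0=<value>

d₁ = [ln(V₀/D) + (r + σ²/2)T] / (σ√T)
   = [ln(103.1976/82.9366) + (0.0592 + 0.5·0.1331²)·1.2540] / (0.1331·√1.2540)
   = [0.218569 + 0.085344] / 0.149048 = 2.039029
d₂ = d₁ − σ√T = 2.039029 − 0.149048 = 1.889981
N(d₁) = 0.979276,  N(d₂) = 0.970620,  e^(−rT) = 0.928452
E₀ = V₀·N(d₁) − D·e^(−rT)·N(d₂)
   = 103.1976·0.979276 − 82.9366·0.928452·0.970620 = 26.318699

E0=26.3187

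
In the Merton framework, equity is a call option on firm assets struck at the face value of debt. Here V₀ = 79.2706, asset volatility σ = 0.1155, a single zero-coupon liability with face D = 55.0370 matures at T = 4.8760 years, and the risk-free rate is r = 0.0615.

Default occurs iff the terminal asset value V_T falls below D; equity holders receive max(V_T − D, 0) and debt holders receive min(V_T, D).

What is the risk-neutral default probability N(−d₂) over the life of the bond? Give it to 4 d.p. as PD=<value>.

d₁ = [ln(V₀/D) + (r + σ²/2)T] / (σ√T)
   = [ln(79.2706/55.0370) + (0.0615 + 0.5·0.1155²)·4.8760] / (0.1155·√4.8760)
   = [0.364862 + 0.332398] / 0.255043 = 2.733886
d₂ = d₁ − σ√T = 2.733886 − 0.255043 = 2.478843
risk-neutral PD = N(−d₂) = N(-2.478843) = 0.006590

PD=0.0066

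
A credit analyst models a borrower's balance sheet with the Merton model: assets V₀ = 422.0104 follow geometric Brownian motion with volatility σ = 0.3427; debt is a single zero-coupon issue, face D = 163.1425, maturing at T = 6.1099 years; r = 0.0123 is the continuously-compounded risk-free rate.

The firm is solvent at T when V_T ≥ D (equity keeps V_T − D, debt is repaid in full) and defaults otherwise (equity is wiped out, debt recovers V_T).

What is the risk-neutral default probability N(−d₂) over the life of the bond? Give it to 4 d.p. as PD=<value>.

d₁ = [ln(V₀/D) + (r + σ²/2)T] / (σ√T)
   = [ln(422.0104/163.1425) + (0.0123 + 0.5·0.3427²)·6.1099] / (0.3427·√6.1099)
   = [0.950406 + 0.433935] / 0.847093 = 1.634225
d₂ = d₁ − σ√T = 1.634225 − 0.847093 = 0.787132
risk-neutral PD = N(−d₂) = N(-0.787132) = 0.215602

PD=0.2156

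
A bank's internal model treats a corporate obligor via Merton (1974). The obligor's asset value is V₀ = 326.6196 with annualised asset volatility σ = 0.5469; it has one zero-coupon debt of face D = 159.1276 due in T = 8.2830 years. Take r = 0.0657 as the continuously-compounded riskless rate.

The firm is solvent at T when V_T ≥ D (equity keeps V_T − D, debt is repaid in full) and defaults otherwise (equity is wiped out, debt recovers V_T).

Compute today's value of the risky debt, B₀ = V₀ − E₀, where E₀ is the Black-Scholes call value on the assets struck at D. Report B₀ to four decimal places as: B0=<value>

d₁ = [ln(V₀/D) + (r + σ²/2)T] / (σ√T)
   = [ln(326.6196/159.1276) + (0.0657 + 0.5·0.5469²)·8.2830] / (0.5469·√8.2830)
   = [0.719090 + 1.782914] / 1.573989 = 1.589594
d₂ = d₁ − σ√T = 1.589594 − 1.573989 = 0.015605
N(d₁) = 0.944037,  N(d₂) = 0.506225,  e^(−rT) = 0.580310
E₀ = V₀·N(d₁) − D·e^(−rT)·N(d₂)
   = 326.6196·0.944037 − 159.1276·0.580310·0.506225 = 261.594422
B₀ = V₀ − E₀ = 326.6196 − 261.594422 = 65.025178

B0=65.0252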